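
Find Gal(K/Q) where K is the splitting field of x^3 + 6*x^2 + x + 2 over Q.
Gal(K/Q) = S_3 (symmetric group of order 6)

Compute the discriminant of x^3 + (6)*x^2 + (1)*x + (2): Δ = -1588. Since Δ is not a rational square, the Galois group is not contained in A_3; it must be the full S_3 (irreducibility of the cubic rules out anything smaller).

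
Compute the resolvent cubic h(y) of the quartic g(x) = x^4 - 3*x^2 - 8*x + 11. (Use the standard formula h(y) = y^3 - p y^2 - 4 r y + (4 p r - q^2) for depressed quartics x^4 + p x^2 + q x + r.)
h(y) = y^3 + 3*y^2 - 44*y - 196

Identify coefficients: p = -3, q = -8, r = 11.
Plug into h(y) = y^3 - p y^2 - 4 r y + (4 p r - q^2):
  h(y) = y^3 - (-3) y^2 - 4*(11) y + (4*(-3)*(11) - (-8)^2)
       = y^3 + (3) y^2 + (-44) y + (-196).
Simplifying: h(y) = y^3 + 3*y^2 - 44*y - 196.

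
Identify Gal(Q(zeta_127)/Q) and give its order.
|Gal(Q(zeta_127)/Q)| = phi(127) = 126; group ≅ (Z/127Z)^* ≅ Z/126Z

The n-th cyclotomic polynomial Φ_127(x) is the minimal polynomial of zeta_127 over Q and has degree phi(127) = 126. So Q(zeta_127) is a degree-126 Galois extension with Galois group (Z/127Z)^*. (Z/127Z)^* is cyclic since 127 is an odd prime power (or 4). Hence Gal(Q(zeta_127)/Q) ≅ Z/126Z.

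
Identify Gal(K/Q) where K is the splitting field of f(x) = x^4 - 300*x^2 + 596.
Gal(K/Q) = V_4 (Klein four-group, Z/2Z × Z/2Z)

f factors as (x^2 - 2)(x^2 - 298), so the splitting field is K = Q(sqrt(2), sqrt(298)). The elements 2, 298, 596 are all non-squares in Q, so sqrt(2) and sqrt(298) generate independent quadratic extensions. Thus [K:Q] = 4 and Gal(K/Q) is generated by the two order-2 automorphisms sqrt(2) ↦ -sqrt(2) and sqrt(298) ↦ -sqrt(298), giving V_4.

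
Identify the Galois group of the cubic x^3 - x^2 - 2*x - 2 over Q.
Gal(K/Q) = S_3 (symmetric group of order 6)

Compute the discriminant of x^3 + (-1)*x^2 + (-2)*x + (-2): Δ = -152. Since Δ is not a rational square, the Galois group is not contained in A_3; it must be the full S_3 (irreducibility of the cubic rules out anything smaller).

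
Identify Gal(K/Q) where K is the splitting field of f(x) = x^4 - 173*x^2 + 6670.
Gal(K/Q) = V_4 (Klein four-group, Z/2Z × Z/2Z)

f factors as (x^2 - 115)(x^2 - 58), so the splitting field is K = Q(sqrt(115), sqrt(58)). The elements 115, 58, 6670 are all non-squares in Q, so sqrt(115) and sqrt(58) generate independent quadratic extensions. Thus [K:Q] = 4 and Gal(K/Q) is generated by the two order-2 automorphisms sqrt(115) ↦ -sqrt(115) and sqrt(58) ↦ -sqrt(58), giving V_4.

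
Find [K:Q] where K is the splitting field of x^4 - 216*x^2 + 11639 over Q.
[K:Q] = 4

f factors as (x^2 - 113)(x^2 - 103); the splitting field is K = Q(sqrt(113), sqrt(103)). Since 113, 103, and 11639 are all non-squares in Q, the three subfields Q(sqrt(113)), Q(sqrt(103)), Q(sqrt(11639)) are distinct degree-2 extensions, so [K:Q] = 4 (Klein four Galois group).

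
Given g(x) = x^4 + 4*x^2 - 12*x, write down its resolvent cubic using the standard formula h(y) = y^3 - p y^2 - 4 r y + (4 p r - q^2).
h(y) = y^3 - 4*y^2 - 144

Identify coefficients: p = 4, q = -12, r = 0.
Plug into h(y) = y^3 - p y^2 - 4 r y + (4 p r - q^2):
  h(y) = y^3 - (4) y^2 - 4*(0) y + (4*(4)*(0) - (-12)^2)
       = y^3 + (-4) y^2 + (0) y + (-144).
Simplifying: h(y) = y^3 - 4*y^2 - 144.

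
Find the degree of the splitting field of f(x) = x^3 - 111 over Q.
[K:Q] = 6

x^3 - 111 has one real root r = 111^(1/3) and two complex roots r*zeta_3, r*zeta_3^2 where zeta_3 = e^(2*pi*i/3). The splitting field is Q(r, zeta_3). [Q(r):Q] = 3 and [Q(zeta_3):Q] = 2 with gcd = 1, so [Q(r, zeta_3):Q] = 3 * 2 = 6.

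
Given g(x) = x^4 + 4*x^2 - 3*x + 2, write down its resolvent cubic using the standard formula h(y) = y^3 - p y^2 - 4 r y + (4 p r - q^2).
h(y) = y^3 - 4*y^2 - 8*y + 23

Identify coefficients: p = 4, q = -3, r = 2.
Plug into h(y) = y^3 - p y^2 - 4 r y + (4 p r - q^2):
  h(y) = y^3 - (4) y^2 - 4*(2) y + (4*(4)*(2) - (-3)^2)
       = y^3 + (-4) y^2 + (-8) y + (23).
Simplifying: h(y) = y^3 - 4*y^2 - 8*y + 23.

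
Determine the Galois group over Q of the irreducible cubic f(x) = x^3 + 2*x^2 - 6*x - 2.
Gal(K/Q) = S_3 (symmetric group of order 6)

Compute the discriminant of x^3 + (2)*x^2 + (-6)*x + (-2): Δ = 1396. Since Δ is not a rational square, the Galois group is not contained in A_3; it must be the full S_3 (irreducibility of the cubic rules out anything smaller).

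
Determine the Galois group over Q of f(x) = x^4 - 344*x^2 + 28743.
Gal(K/Q) = V_4 (Klein four-group, Z/2Z × Z/2Z)

f factors as (x^2 - 143)(x^2 - 201), so the splitting field is K = Q(sqrt(143), sqrt(201)). The elements 143, 201, 28743 are all non-squares in Q, so sqrt(143) and sqrt(201) generate independent quadratic extensions. Thus [K:Q] = 4 and Gal(K/Q) is generated by the two order-2 automorphisms sqrt(143) ↦ -sqrt(143) and sqrt(201) ↦ -sqrt(201), giving V_4.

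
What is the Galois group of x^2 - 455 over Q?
Gal(K/Q) = Z/2Z (cyclic of order 2)

x^2 - 455 is irreducible over Q since 455 is not a rational square. The splitting field Q(sqrt(455)) has degree 2 over Q, and its unique nontrivial automorphism is sqrt(455) ↦ -sqrt(455). Hence Gal(Q(sqrt(455))/Q) = Z/2Z.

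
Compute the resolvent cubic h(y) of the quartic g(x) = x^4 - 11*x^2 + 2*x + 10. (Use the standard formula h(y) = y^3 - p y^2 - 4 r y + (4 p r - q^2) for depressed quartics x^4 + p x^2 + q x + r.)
h(y) = y^3 + 11*y^2 - 40*y - 444

Identify coefficients: p = -11, q = 2, r = 10.
Plug into h(y) = y^3 - p y^2 - 4 r y + (4 p r - q^2):
  h(y) = y^3 - (-11) y^2 - 4*(10) y + (4*(-11)*(10) - (2)^2)
       = y^3 + (11) y^2 + (-40) y + (-444).
Simplifying: h(y) = y^3 + 11*y^2 - 40*y - 444.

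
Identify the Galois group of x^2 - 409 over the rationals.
Gal(K/Q) = Z/2Z (cyclic of order 2)

x^2 - 409 is irreducible over Q since 409 is not a rational square. The splitting field Q(sqrt(409)) has degree 2 over Q, and its unique nontrivial automorphism is sqrt(409) ↦ -sqrt(409). Hence Gal(Q(sqrt(409))/Q) = Z/2Z.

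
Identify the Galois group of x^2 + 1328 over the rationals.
Gal(K/Q) = Z/2Z (cyclic of order 2)

x^2 + 1328 is irreducible over Q since -1328 is not a rational square. The splitting field Q(sqrt(-1328)) has degree 2 over Q, and its unique nontrivial automorphism is sqrt(-1328) ↦ -sqrt(-1328). Hence Gal(Q(sqrt(-1328))/Q) = Z/2Z.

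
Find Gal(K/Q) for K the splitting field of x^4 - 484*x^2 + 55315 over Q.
Gal(K/Q) = V_4 (Klein four-group, Z/2Z × Z/2Z)

f factors as (x^2 - 185)(x^2 - 299), so the splitting field is K = Q(sqrt(185), sqrt(299)). The elements 185, 299, 55315 are all non-squares in Q, so sqrt(185) and sqrt(299) generate independent quadratic extensions. Thus [K:Q] = 4 and Gal(K/Q) is generated by the two order-2 automorphisms sqrt(185) ↦ -sqrt(185) and sqrt(299) ↦ -sqrt(299), giving V_4.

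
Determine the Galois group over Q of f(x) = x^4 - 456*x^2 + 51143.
Gal(K/Q) = V_4 (Klein four-group, Z/2Z × Z/2Z)

f factors as (x^2 - 199)(x^2 - 257), so the splitting field is K = Q(sqrt(199), sqrt(257)). The elements 199, 257, 51143 are all non-squares in Q, so sqrt(199) and sqrt(257) generate independent quadratic extensions. Thus [K:Q] = 4 and Gal(K/Q) is generated by the two order-2 automorphisms sqrt(199) ↦ -sqrt(199) and sqrt(257) ↦ -sqrt(257), giving V_4.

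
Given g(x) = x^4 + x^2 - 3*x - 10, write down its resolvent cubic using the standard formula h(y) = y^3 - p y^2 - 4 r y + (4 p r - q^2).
h(y) = y^3 - y^2 + 40*y - 49

Identify coefficients: p = 1, q = -3, r = -10.
Plug into h(y) = y^3 - p y^2 - 4 r y + (4 p r - q^2):
  h(y) = y^3 - (1) y^2 - 4*(-10) y + (4*(1)*(-10) - (-3)^2)
       = y^3 + (-1) y^2 + (40) y + (-49).
Simplifying: h(y) = y^3 - y^2 + 40*y - 49.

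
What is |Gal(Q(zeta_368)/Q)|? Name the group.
|Gal(Q(zeta_368)/Q)| = phi(368) = 176; group ≅ (Z/368Z)^* ≅ Z/2Z × Z/4Z × Z/22Z

The n-th cyclotomic polynomial Φ_368(x) is the minimal polynomial of zeta_368 over Q and has degree phi(368) = 176. So Q(zeta_368) is a degree-176 Galois extension with Galois group (Z/368Z)^*. By CRT, (Z/368Z)^* ≅ (Z/16Z)^* × (Z/23Z)^*. Each prime-power unit group is (Z/16Z)^* ≅ Z/2Z × Z/4Z; (Z/23Z)^* ≅ Z/22Z. Hence Gal(Q(zeta_368)/Q) ≅ Z/2Z × Z/4Z × Z/22Z.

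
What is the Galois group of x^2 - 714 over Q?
Gal(K/Q) = Z/2Z (cyclic of order 2)

x^2 - 714 is irreducible over Q since 714 is not a rational square. The splitting field Q(sqrt(714)) has degree 2 over Q, and its unique nontrivial automorphism is sqrt(714) ↦ -sqrt(714). Hence Gal(Q(sqrt(714))/Q) = Z/2Z.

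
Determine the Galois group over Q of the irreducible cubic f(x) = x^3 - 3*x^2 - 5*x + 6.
Gal(K/Q) = S_3 (symmetric group of order 6)

Compute the discriminant of x^3 + (-3)*x^2 + (-5)*x + (6): Δ = 2021. Since Δ is not a rational square, the Galois group is not contained in A_3; it must be the full S_3 (irreducibility of the cubic rules out anything smaller).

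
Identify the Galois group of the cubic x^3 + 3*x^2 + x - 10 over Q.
Gal(K/Q) = S_3 (symmetric group of order 6)

Compute the discriminant of x^3 + (3)*x^2 + (1)*x + (-10): Δ = -2155. Since Δ is not a rational square, the Galois group is not contained in A_3; it must be the full S_3 (irreducibility of the cubic rules out anything smaller).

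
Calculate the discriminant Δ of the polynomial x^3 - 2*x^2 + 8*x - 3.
Δ = -1267

For x^3 + a x^2 + b x + c the discriminant is Δ = 18 a b c - 4 a^3 c + a^2 b^2 - 4 b^3 - 27 c^2.
Plug a = -2, b = 8, c = -3:
  18*(-2)*(8)*(-3) - 4*(-2)^3*(-3) + (-2)^2*(8)^2 - 4*(8)^3 - 27*(-3)^2
  = 864 + (-96) + 256 + (-2048) + (-243)
  = -1267.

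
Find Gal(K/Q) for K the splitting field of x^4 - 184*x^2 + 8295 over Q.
Gal(K/Q) = V_4 (Klein four-group, Z/2Z × Z/2Z)

f factors as (x^2 - 79)(x^2 - 105), so the splitting field is K = Q(sqrt(79), sqrt(105)). The elements 79, 105, 8295 are all non-squares in Q, so sqrt(79) and sqrt(105) generate independent quadratic extensions. Thus [K:Q] = 4 and Gal(K/Q) is generated by the two order-2 automorphisms sqrt(79) ↦ -sqrt(79) and sqrt(105) ↦ -sqrt(105), giving V_4.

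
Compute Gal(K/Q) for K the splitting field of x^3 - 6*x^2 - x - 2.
Gal(K/Q) = S_3 (symmetric group of order 6)

Compute the discriminant of x^3 + (-6)*x^2 + (-1)*x + (-2): Δ = -2012. Since Δ is not a rational square, the Galois group is not contained in A_3; it must be the full S_3 (irreducibility of the cubic rules out anything smaller).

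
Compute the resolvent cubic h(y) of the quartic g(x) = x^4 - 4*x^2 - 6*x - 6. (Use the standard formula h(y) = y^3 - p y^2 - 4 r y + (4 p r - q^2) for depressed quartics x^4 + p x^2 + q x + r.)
h(y) = y^3 + 4*y^2 + 24*y + 60

Identify coefficients: p = -4, q = -6, r = -6.
Plug into h(y) = y^3 - p y^2 - 4 r y + (4 p r - q^2):
  h(y) = y^3 - (-4) y^2 - 4*(-6) y + (4*(-4)*(-6) - (-6)^2)
       = y^3 + (4) y^2 + (24) y + (60).
Simplifying: h(y) = y^3 + 4*y^2 + 24*y + 60.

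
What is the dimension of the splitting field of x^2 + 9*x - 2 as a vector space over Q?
[K:Q] = 2

The discriminant of x^2 + (9)*x + (-2) is b^2 - 4c = 81 - (-8) = 89. Since 89 is not a perfect square in Q, the polynomial is irreducible over Q. Its two roots generate a degree-2 extension, so [K:Q] = 2.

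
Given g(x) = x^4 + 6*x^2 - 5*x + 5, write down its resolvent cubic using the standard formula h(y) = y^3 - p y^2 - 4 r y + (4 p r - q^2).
h(y) = y^3 - 6*y^2 - 20*y + 95

Identify coefficients: p = 6, q = -5, r = 5.
Plug into h(y) = y^3 - p y^2 - 4 r y + (4 p r - q^2):
  h(y) = y^3 - (6) y^2 - 4*(5) y + (4*(6)*(5) - (-5)^2)
       = y^3 + (-6) y^2 + (-20) y + (95).
Simplifying: h(y) = y^3 - 6*y^2 - 20*y + 95.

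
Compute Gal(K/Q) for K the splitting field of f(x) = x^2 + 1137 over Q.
Gal(K/Q) = Z/2Z (cyclic of order 2)

x^2 + 1137 is irreducible over Q since -1137 is not a rational square. The splitting field Q(sqrt(-1137)) has degree 2 over Q, and its unique nontrivial automorphism is sqrt(-1137) ↦ -sqrt(-1137). Hence Gal(Q(sqrt(-1137))/Q) = Z/2Z.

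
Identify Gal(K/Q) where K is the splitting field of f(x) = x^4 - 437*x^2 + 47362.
Gal(K/Q) = V_4 (Klein four-group, Z/2Z × Z/2Z)

f factors as (x^2 - 199)(x^2 - 238), so the splitting field is K = Q(sqrt(199), sqrt(238)). The elements 199, 238, 47362 are all non-squares in Q, so sqrt(199) and sqrt(238) generate independent quadratic extensions. Thus [K:Q] = 4 and Gal(K/Q) is generated by the two order-2 automorphisms sqrt(199) ↦ -sqrt(199) and sqrt(238) ↦ -sqrt(238), giving V_4.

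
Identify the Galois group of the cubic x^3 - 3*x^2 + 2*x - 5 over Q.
Gal(K/Q) = S_3 (symmetric group of order 6)

Compute the discriminant of x^3 + (-3)*x^2 + (2)*x + (-5): Δ = -671. Since Δ is not a rational square, the Galois group is not contained in A_3; it must be the full S_3 (irreducibility of the cubic rules out anything smaller).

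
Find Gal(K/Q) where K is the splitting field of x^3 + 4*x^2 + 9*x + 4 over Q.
Gal(K/Q) = S_3 (symmetric group of order 6)

Compute the discriminant of x^3 + (4)*x^2 + (9)*x + (4): Δ = -484. Since Δ is not a rational square, the Galois group is not contained in A_3; it must be the full S_3 (irreducibility of the cubic rules out anything smaller).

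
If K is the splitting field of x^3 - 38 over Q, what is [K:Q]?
[K:Q] = 6

x^3 - 38 has one real root r = 38^(1/3) and two complex roots r*zeta_3, r*zeta_3^2 where zeta_3 = e^(2*pi*i/3). The splitting field is Q(r, zeta_3). [Q(r):Q] = 3 and [Q(zeta_3):Q] = 2 with gcd = 1, so [Q(r, zeta_3):Q] = 3 * 2 = 6.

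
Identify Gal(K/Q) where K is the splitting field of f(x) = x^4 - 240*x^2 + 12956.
Gal(K/Q) = V_4 (Klein four-group, Z/2Z × Z/2Z)

f factors as (x^2 - 82)(x^2 - 158), so the splitting field is K = Q(sqrt(82), sqrt(158)). The elements 82, 158, 12956 are all non-squares in Q, so sqrt(82) and sqrt(158) generate independent quadratic extensions. Thus [K:Q] = 4 and Gal(K/Q) is generated by the two order-2 automorphisms sqrt(82) ↦ -sqrt(82) and sqrt(158) ↦ -sqrt(158), giving V_4.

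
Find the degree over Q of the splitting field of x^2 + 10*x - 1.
[K:Q] = 2

The discriminant of x^2 + (10)*x + (-1) is b^2 - 4c = 100 - (-4) = 104. Since 104 is not a perfect square in Q, the polynomial is irreducible over Q. Its two roots generate a degree-2 extension, so [K:Q] = 2.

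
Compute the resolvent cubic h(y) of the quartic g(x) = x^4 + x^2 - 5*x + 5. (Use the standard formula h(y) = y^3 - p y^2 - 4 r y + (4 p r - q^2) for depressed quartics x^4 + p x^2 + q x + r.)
h(y) = y^3 - y^2 - 20*y - 5

Identify coefficients: p = 1, q = -5, r = 5.
Plug into h(y) = y^3 - p y^2 - 4 r y + (4 p r - q^2):
  h(y) = y^3 - (1) y^2 - 4*(5) y + (4*(1)*(5) - (-5)^2)
       = y^3 + (-1) y^2 + (-20) y + (-5).
Simplifying: h(y) = y^3 - y^2 - 20*y - 5.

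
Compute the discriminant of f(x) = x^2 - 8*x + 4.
Δ = 48

For a quadratic a x^2 + b x + c the discriminant is Δ = b^2 - 4ac = (-8)^2 - 4*(1)*(4) = 64 - (16) = 48.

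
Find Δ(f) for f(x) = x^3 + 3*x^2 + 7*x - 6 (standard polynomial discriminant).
Δ = -3523

For x^3 + a x^2 + b x + c the discriminant is Δ = 18 a b c - 4 a^3 c + a^2 b^2 - 4 b^3 - 27 c^2.
Plug a = 3, b = 7, c = -6:
  18*(3)*(7)*(-6) - 4*(3)^3*(-6) + (3)^2*(7)^2 - 4*(7)^3 - 27*(-6)^2
  = -2268 + (648) + 441 + (-1372) + (-972)
  = -3523.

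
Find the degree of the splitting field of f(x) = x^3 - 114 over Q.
[K:Q] = 6

x^3 - 114 has one real root r = 114^(1/3) and two complex roots r*zeta_3, r*zeta_3^2 where zeta_3 = e^(2*pi*i/3). The splitting field is Q(r, zeta_3). [Q(r):Q] = 3 and [Q(zeta_3):Q] = 2 with gcd = 1, so [Q(r, zeta_3):Q] = 3 * 2 = 6.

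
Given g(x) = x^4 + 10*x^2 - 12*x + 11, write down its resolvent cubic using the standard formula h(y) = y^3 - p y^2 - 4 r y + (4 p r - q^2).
h(y) = y^3 - 10*y^2 - 44*y + 296

Identify coefficients: p = 10, q = -12, r = 11.
Plug into h(y) = y^3 - p y^2 - 4 r y + (4 p r - q^2):
  h(y) = y^3 - (10) y^2 - 4*(11) y + (4*(10)*(11) - (-12)^2)
       = y^3 + (-10) y^2 + (-44) y + (296).
Simplifying: h(y) = y^3 - 10*y^2 - 44*y + 296.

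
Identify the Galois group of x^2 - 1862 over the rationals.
Gal(K/Q) = Z/2Z (cyclic of order 2)

x^2 - 1862 is irreducible over Q since 1862 is not a rational square. The splitting field Q(sqrt(1862)) has degree 2 over Q, and its unique nontrivial automorphism is sqrt(1862) ↦ -sqrt(1862). Hence Gal(Q(sqrt(1862))/Q) = Z/2Z.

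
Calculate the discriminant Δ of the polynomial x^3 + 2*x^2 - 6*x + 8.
Δ = -2704

For x^3 + a x^2 + b x + c the discriminant is Δ = 18 a b c - 4 a^3 c + a^2 b^2 - 4 b^3 - 27 c^2.
Plug a = 2, b = -6, c = 8:
  18*(2)*(-6)*(8) - 4*(2)^3*(8) + (2)^2*(-6)^2 - 4*(-6)^3 - 27*(8)^2
  = -1728 + (-256) + 144 + (864) + (-1728)
  = -2704.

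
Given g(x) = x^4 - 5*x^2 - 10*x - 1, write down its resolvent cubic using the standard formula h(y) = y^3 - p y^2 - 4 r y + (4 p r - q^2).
h(y) = y^3 + 5*y^2 + 4*y - 80

Identify coefficients: p = -5, q = -10, r = -1.
Plug into h(y) = y^3 - p y^2 - 4 r y + (4 p r - q^2):
  h(y) = y^3 - (-5) y^2 - 4*(-1) y + (4*(-5)*(-1) - (-10)^2)
       = y^3 + (5) y^2 + (4) y + (-80).
Simplifying: h(y) = y^3 + 5*y^2 + 4*y - 80.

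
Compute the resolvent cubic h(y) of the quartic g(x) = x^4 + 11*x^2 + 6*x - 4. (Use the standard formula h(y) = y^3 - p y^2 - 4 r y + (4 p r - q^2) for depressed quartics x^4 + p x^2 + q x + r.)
h(y) = y^3 - 11*y^2 + 16*y - 212

Identify coefficients: p = 11, q = 6, r = -4.
Plug into h(y) = y^3 - p y^2 - 4 r y + (4 p r - q^2):
  h(y) = y^3 - (11) y^2 - 4*(-4) y + (4*(11)*(-4) - (6)^2)
       = y^3 + (-11) y^2 + (16) y + (-212).
Simplifying: h(y) = y^3 - 11*y^2 + 16*y - 212.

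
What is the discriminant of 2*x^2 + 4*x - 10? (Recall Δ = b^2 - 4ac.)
Δ = 96

For a quadratic a x^2 + b x + c the discriminant is Δ = b^2 - 4ac = (4)^2 - 4*(2)*(-10) = 16 - (-80) = 96.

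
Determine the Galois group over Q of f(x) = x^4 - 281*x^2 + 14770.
Gal(K/Q) = V_4 (Klein four-group, Z/2Z × Z/2Z)

f factors as (x^2 - 70)(x^2 - 211), so the splitting field is K = Q(sqrt(70), sqrt(211)). The elements 70, 211, 14770 are all non-squares in Q, so sqrt(70) and sqrt(211) generate independent quadratic extensions. Thus [K:Q] = 4 and Gal(K/Q) is generated by the two order-2 automorphisms sqrt(70) ↦ -sqrt(70) and sqrt(211) ↦ -sqrt(211), giving V_4.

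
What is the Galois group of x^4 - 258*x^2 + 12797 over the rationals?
Gal(K/Q) = V_4 (Klein four-group, Z/2Z × Z/2Z)

f factors as (x^2 - 67)(x^2 - 191), so the splitting field is K = Q(sqrt(67), sqrt(191)). The elements 67, 191, 12797 are all non-squares in Q, so sqrt(67) and sqrt(191) generate independent quadratic extensions. Thus [K:Q] = 4 and Gal(K/Q) is generated by the two order-2 automorphisms sqrt(67) ↦ -sqrt(67) and sqrt(191) ↦ -sqrt(191), giving V_4.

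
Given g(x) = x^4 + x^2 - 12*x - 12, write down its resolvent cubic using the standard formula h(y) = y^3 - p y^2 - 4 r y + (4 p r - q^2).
h(y) = y^3 - y^2 + 48*y - 192

Identify coefficients: p = 1, q = -12, r = -12.
Plug into h(y) = y^3 - p y^2 - 4 r y + (4 p r - q^2):
  h(y) = y^3 - (1) y^2 - 4*(-12) y + (4*(1)*(-12) - (-12)^2)
       = y^3 + (-1) y^2 + (48) y + (-192).
Simplifying: h(y) = y^3 - y^2 + 48*y - 192.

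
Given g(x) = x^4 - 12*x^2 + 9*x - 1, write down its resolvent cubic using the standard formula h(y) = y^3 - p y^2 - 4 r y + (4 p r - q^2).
h(y) = y^3 + 12*y^2 + 4*y - 33

Identify coefficients: p = -12, q = 9, r = -1.
Plug into h(y) = y^3 - p y^2 - 4 r y + (4 p r - q^2):
  h(y) = y^3 - (-12) y^2 - 4*(-1) y + (4*(-12)*(-1) - (9)^2)
       = y^3 + (12) y^2 + (4) y + (-33).
Simplifying: h(y) = y^3 + 12*y^2 + 4*y - 33.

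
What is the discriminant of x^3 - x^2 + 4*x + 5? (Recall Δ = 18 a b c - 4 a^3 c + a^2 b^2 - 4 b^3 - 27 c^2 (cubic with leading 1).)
Δ = -1255

For x^3 + a x^2 + b x + c the discriminant is Δ = 18 a b c - 4 a^3 c + a^2 b^2 - 4 b^3 - 27 c^2.
Plug a = -1, b = 4, c = 5:
  18*(-1)*(4)*(5) - 4*(-1)^3*(5) + (-1)^2*(4)^2 - 4*(4)^3 - 27*(5)^2
  = -360 + (20) + 16 + (-256) + (-675)
  = -1255.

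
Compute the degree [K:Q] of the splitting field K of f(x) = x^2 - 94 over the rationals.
[K:Q] = 2

The polynomial x^2 - 94 is irreducible over Q since 94 is not a perfect square. Its splitting field is Q(sqrt(94)), which has degree 2 over Q.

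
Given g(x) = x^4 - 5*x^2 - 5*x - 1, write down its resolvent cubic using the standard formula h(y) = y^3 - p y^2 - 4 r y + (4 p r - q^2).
h(y) = y^3 + 5*y^2 + 4*y - 5

Identify coefficients: p = -5, q = -5, r = -1.
Plug into h(y) = y^3 - p y^2 - 4 r y + (4 p r - q^2):
  h(y) = y^3 - (-5) y^2 - 4*(-1) y + (4*(-5)*(-1) - (-5)^2)
       = y^3 + (5) y^2 + (4) y + (-5).
Simplifying: h(y) = y^3 + 5*y^2 + 4*y - 5.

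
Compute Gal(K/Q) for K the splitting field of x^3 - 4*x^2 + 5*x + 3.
Gal(K/Q) = S_3 (symmetric group of order 6)

Compute the discriminant of x^3 + (-4)*x^2 + (5)*x + (3): Δ = -655. Since Δ is not a rational square, the Galois group is not contained in A_3; it must be the full S_3 (irreducibility of the cubic rules out anything smaller).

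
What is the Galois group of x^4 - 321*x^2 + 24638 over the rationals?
Gal(K/Q) = V_4 (Klein four-group, Z/2Z × Z/2Z)

f factors as (x^2 - 194)(x^2 - 127), so the splitting field is K = Q(sqrt(194), sqrt(127)). The elements 194, 127, 24638 are all non-squares in Q, so sqrt(194) and sqrt(127) generate independent quadratic extensions. Thus [K:Q] = 4 and Gal(K/Q) is generated by the two order-2 automorphisms sqrt(194) ↦ -sqrt(194) and sqrt(127) ↦ -sqrt(127), giving V_4.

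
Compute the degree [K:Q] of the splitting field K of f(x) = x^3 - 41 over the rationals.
[K:Q] = 6

x^3 - 41 has one real root r = 41^(1/3) and two complex roots r*zeta_3, r*zeta_3^2 where zeta_3 = e^(2*pi*i/3). The splitting field is Q(r, zeta_3). [Q(r):Q] = 3 and [Q(zeta_3):Q] = 2 with gcd = 1, so [Q(r, zeta_3):Q] = 3 * 2 = 6.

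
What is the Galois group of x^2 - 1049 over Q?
Gal(K/Q) = Z/2Z (cyclic of order 2)

x^2 - 1049 is irreducible over Q since 1049 is not a rational square. The splitting field Q(sqrt(1049)) has degree 2 over Q, and its unique nontrivial automorphism is sqrt(1049) ↦ -sqrt(1049). Hence Gal(Q(sqrt(1049))/Q) = Z/2Z.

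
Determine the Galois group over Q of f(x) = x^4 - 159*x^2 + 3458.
Gal(K/Q) = V_4 (Klein four-group, Z/2Z × Z/2Z)

f factors as (x^2 - 133)(x^2 - 26), so the splitting field is K = Q(sqrt(133), sqrt(26)). The elements 133, 26, 3458 are all non-squares in Q, so sqrt(133) and sqrt(26) generate independent quadratic extensions. Thus [K:Q] = 4 and Gal(K/Q) is generated by the two order-2 automorphisms sqrt(133) ↦ -sqrt(133) and sqrt(26) ↦ -sqrt(26), giving V_4.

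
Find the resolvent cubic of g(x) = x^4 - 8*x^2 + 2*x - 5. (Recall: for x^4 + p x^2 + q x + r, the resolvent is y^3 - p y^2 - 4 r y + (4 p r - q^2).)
h(y) = y^3 + 8*y^2 + 20*y + 156

Identify coefficients: p = -8, q = 2, r = -5.
Plug into h(y) = y^3 - p y^2 - 4 r y + (4 p r - q^2):
  h(y) = y^3 - (-8) y^2 - 4*(-5) y + (4*(-8)*(-5) - (2)^2)
       = y^3 + (8) y^2 + (20) y + (156).
Simplifying: h(y) = y^3 + 8*y^2 + 20*y + 156.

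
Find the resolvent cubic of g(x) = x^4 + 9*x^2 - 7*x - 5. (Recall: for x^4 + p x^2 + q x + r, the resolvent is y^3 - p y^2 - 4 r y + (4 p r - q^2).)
h(y) = y^3 - 9*y^2 + 20*y - 229

Identify coefficients: p = 9, q = -7, r = -5.
Plug into h(y) = y^3 - p y^2 - 4 r y + (4 p r - q^2):
  h(y) = y^3 - (9) y^2 - 4*(-5) y + (4*(9)*(-5) - (-7)^2)
       = y^3 + (-9) y^2 + (20) y + (-229).
Simplifying: h(y) = y^3 - 9*y^2 + 20*y - 229.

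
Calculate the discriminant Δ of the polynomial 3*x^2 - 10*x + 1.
Δ = 88

For a quadratic a x^2 + b x + c the discriminant is Δ = b^2 - 4ac = (-10)^2 - 4*(3)*(1) = 100 - (12) = 88.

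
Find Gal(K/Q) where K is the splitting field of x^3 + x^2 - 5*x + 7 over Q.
Gal(K/Q) = S_3 (symmetric group of order 6)

Compute the discriminant of x^3 + (1)*x^2 + (-5)*x + (7): Δ = -1456. Since Δ is not a rational square, the Galois group is not contained in A_3; it must be the full S_3 (irreducibility of the cubic rules out anything smaller).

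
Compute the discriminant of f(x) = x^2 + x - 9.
Δ = 37

For a quadratic a x^2 + b x + c the discriminant is Δ = b^2 - 4ac = (1)^2 - 4*(1)*(-9) = 1 - (-36) = 37.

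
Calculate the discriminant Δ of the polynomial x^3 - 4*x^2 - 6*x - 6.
Δ = -3660

For x^3 + a x^2 + b x + c the discriminant is Δ = 18 a b c - 4 a^3 c + a^2 b^2 - 4 b^3 - 27 c^2.
Plug a = -4, b = -6, c = -6:
  18*(-4)*(-6)*(-6) - 4*(-4)^3*(-6) + (-4)^2*(-6)^2 - 4*(-6)^3 - 27*(-6)^2
  = -2592 + (-1536) + 576 + (864) + (-972)
  = -3660.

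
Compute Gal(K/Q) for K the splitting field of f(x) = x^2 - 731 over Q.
Gal(K/Q) = Z/2Z (cyclic of order 2)

x^2 - 731 is irreducible over Q since 731 is not a rational square. The splitting field Q(sqrt(731)) has degree 2 over Q, and its unique nontrivial automorphism is sqrt(731) ↦ -sqrt(731). Hence Gal(Q(sqrt(731))/Q) = Z/2Z.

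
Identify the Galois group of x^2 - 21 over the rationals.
Gal(K/Q) = Z/2Z (cyclic of order 2)

x^2 - 21 is irreducible over Q since 21 is not a rational square. The splitting field Q(sqrt(21)) has degree 2 over Q, and its unique nontrivial automorphism is sqrt(21) ↦ -sqrt(21). Hence Gal(Q(sqrt(21))/Q) = Z/2Z.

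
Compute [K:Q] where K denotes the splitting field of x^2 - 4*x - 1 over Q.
[K:Q] = 2

The discriminant of x^2 + (-4)*x + (-1) is b^2 - 4c = 16 - (-4) = 20. Since 20 is not a perfect square in Q, the polynomial is irreducible over Q. Its two roots generate a degree-2 extension, so [K:Q] = 2.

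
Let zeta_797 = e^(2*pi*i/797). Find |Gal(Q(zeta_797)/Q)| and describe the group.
|Gal(Q(zeta_797)/Q)| = phi(797) = 796; group ≅ (Z/797Z)^* ≅ Z/796Z

The n-th cyclotomic polynomial Φ_797(x) is the minimal polynomial of zeta_797 over Q and has degree phi(797) = 796. So Q(zeta_797) is a degree-796 Galois extension with Galois group (Z/797Z)^*. (Z/797Z)^* is cyclic since 797 is an odd prime power (or 4). Hence Gal(Q(zeta_797)/Q) ≅ Z/796Z.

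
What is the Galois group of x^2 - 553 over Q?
Gal(K/Q) = Z/2Z (cyclic of order 2)

x^2 - 553 is irreducible over Q since 553 is not a rational square. The splitting field Q(sqrt(553)) has degree 2 over Q, and its unique nontrivial automorphism is sqrt(553) ↦ -sqrt(553). Hence Gal(Q(sqrt(553))/Q) = Z/2Z.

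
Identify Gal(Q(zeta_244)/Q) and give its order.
|Gal(Q(zeta_244)/Q)| = phi(244) = 120; group ≅ (Z/244Z)^* ≅ Z/2Z × Z/60Z

The n-th cyclotomic polynomial Φ_244(x) is the minimal polynomial of zeta_244 over Q and has degree phi(244) = 120. So Q(zeta_244) is a degree-120 Galois extension with Galois group (Z/244Z)^*. By CRT, (Z/244Z)^* ≅ (Z/4Z)^* × (Z/61Z)^*. Each prime-power unit group is (Z/4Z)^* ≅ Z/2Z; (Z/61Z)^* ≅ Z/60Z. Hence Gal(Q(zeta_244)/Q) ≅ Z/2Z × Z/60Z.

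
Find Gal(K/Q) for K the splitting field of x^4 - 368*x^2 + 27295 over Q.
Gal(K/Q) = V_4 (Klein four-group, Z/2Z × Z/2Z)

f factors as (x^2 - 265)(x^2 - 103), so the splitting field is K = Q(sqrt(265), sqrt(103)). The elements 265, 103, 27295 are all non-squares in Q, so sqrt(265) and sqrt(103) generate independent quadratic extensions. Thus [K:Q] = 4 and Gal(K/Q) is generated by the two order-2 automorphisms sqrt(265) ↦ -sqrt(265) and sqrt(103) ↦ -sqrt(103), giving V_4.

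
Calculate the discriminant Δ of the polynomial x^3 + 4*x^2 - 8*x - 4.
Δ = 5968

For x^3 + a x^2 + b x + c the discriminant is Δ = 18 a b c - 4 a^3 c + a^2 b^2 - 4 b^3 - 27 c^2.
Plug a = 4, b = -8, c = -4:
  18*(4)*(-8)*(-4) - 4*(4)^3*(-4) + (4)^2*(-8)^2 - 4*(-8)^3 - 27*(-4)^2
  = 2304 + (1024) + 1024 + (2048) + (-432)
  = 5968.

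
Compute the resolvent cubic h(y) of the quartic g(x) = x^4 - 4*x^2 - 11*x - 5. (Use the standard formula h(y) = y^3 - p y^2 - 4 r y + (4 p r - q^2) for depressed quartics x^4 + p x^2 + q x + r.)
h(y) = y^3 + 4*y^2 + 20*y - 41

Identify coefficients: p = -4, q = -11, r = -5.
Plug into h(y) = y^3 - p y^2 - 4 r y + (4 p r - q^2):
  h(y) = y^3 - (-4) y^2 - 4*(-5) y + (4*(-4)*(-5) - (-11)^2)
       = y^3 + (4) y^2 + (20) y + (-41).
Simplifying: h(y) = y^3 + 4*y^2 + 20*y - 41.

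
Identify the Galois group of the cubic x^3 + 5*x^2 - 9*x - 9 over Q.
Gal(K/Q) = S_3 (symmetric group of order 6)

Compute the discriminant of x^3 + (5)*x^2 + (-9)*x + (-9): Δ = 14544. Since Δ is not a rational square, the Galois group is not contained in A_3; it must be the full S_3 (irreducibility of the cubic rules out anything smaller).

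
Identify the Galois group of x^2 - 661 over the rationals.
Gal(K/Q) = Z/2Z (cyclic of order 2)

x^2 - 661 is irreducible over Q since 661 is not a rational square. The splitting field Q(sqrt(661)) has degree 2 over Q, and its unique nontrivial automorphism is sqrt(661) ↦ -sqrt(661). Hence Gal(Q(sqrt(661))/Q) = Z/2Z.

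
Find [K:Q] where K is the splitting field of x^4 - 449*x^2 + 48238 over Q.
[K:Q] = 4

f factors as (x^2 - 178)(x^2 - 271); the splitting field is K = Q(sqrt(178), sqrt(271)). Since 178, 271, and 48238 are all non-squares in Q, the three subfields Q(sqrt(178)), Q(sqrt(271)), Q(sqrt(48238)) are distinct degree-2 extensions, so [K:Q] = 4 (Klein four Galois group).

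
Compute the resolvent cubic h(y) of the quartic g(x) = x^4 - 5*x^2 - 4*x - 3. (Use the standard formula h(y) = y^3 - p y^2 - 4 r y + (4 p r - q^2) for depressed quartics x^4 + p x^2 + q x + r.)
h(y) = y^3 + 5*y^2 + 12*y + 44

Identify coefficients: p = -5, q = -4, r = -3.
Plug into h(y) = y^3 - p y^2 - 4 r y + (4 p r - q^2):
  h(y) = y^3 - (-5) y^2 - 4*(-3) y + (4*(-5)*(-3) - (-4)^2)
       = y^3 + (5) y^2 + (12) y + (44).
Simplifying: h(y) = y^3 + 5*y^2 + 12*y + 44.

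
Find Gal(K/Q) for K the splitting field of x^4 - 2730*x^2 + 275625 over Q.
Gal(K/Q) = Z/2Z (cyclic of order 2)

f factors as (x^2 - 105)(x^2 - 2625), so the splitting field is K = Q(sqrt(105), sqrt(2625)). The squarefree part of 105 is 105 and the squarefree part of 2625 is also 105, so sqrt(105) and sqrt(2625) are both rational multiples of sqrt(105). Hence Q(sqrt(105)) = Q(sqrt(2625)) = Q(sqrt(105)), and the splitting field collapses to a single degree-2 extension with Galois group Z/2Z.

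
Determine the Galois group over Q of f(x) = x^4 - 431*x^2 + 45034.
Gal(K/Q) = V_4 (Klein four-group, Z/2Z × Z/2Z)

f factors as (x^2 - 178)(x^2 - 253), so the splitting field is K = Q(sqrt(178), sqrt(253)). The elements 178, 253, 45034 are all non-squares in Q, so sqrt(178) and sqrt(253) generate independent quadratic extensions. Thus [K:Q] = 4 and Gal(K/Q) is generated by the two order-2 automorphisms sqrt(178) ↦ -sqrt(178) and sqrt(253) ↦ -sqrt(253), giving V_4.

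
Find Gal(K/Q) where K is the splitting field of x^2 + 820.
Gal(K/Q) = Z/2Z (cyclic of order 2)

x^2 + 820 is irreducible over Q since -820 is not a rational square. The splitting field Q(sqrt(-820)) has degree 2 over Q, and its unique nontrivial automorphism is sqrt(-820) ↦ -sqrt(-820). Hence Gal(Q(sqrt(-820))/Q) = Z/2Z.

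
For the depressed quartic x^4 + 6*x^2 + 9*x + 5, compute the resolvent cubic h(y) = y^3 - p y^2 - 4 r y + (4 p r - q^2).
h(y) = y^3 - 6*y^2 - 20*y + 39

Identify coefficients: p = 6, q = 9, r = 5.
Plug into h(y) = y^3 - p y^2 - 4 r y + (4 p r - q^2):
  h(y) = y^3 - (6) y^2 - 4*(5) y + (4*(6)*(5) - (9)^2)
       = y^3 + (-6) y^2 + (-20) y + (39).
Simplifying: h(y) = y^3 - 6*y^2 - 20*y + 39.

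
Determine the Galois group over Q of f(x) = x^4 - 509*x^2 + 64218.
Gal(K/Q) = V_4 (Klein four-group, Z/2Z × Z/2Z)

f factors as (x^2 - 231)(x^2 - 278), so the splitting field is K = Q(sqrt(231), sqrt(278)). The elements 231, 278, 64218 are all non-squares in Q, so sqrt(231) and sqrt(278) generate independent quadratic extensions. Thus [K:Q] = 4 and Gal(K/Q) is generated by the two order-2 automorphisms sqrt(231) ↦ -sqrt(231) and sqrt(278) ↦ -sqrt(278), giving V_4.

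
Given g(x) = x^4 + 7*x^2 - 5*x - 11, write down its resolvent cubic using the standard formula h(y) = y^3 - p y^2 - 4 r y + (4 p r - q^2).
h(y) = y^3 - 7*y^2 + 44*y - 333

Identify coefficients: p = 7, q = -5, r = -11.
Plug into h(y) = y^3 - p y^2 - 4 r y + (4 p r - q^2):
  h(y) = y^3 - (7) y^2 - 4*(-11) y + (4*(7)*(-11) - (-5)^2)
       = y^3 + (-7) y^2 + (44) y + (-333).
Simplifying: h(y) = y^3 - 7*y^2 + 44*y - 333.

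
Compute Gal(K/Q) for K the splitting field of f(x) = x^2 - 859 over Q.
Gal(K/Q) = Z/2Z (cyclic of order 2)

x^2 - 859 is irreducible over Q since 859 is not a rational square. The splitting field Q(sqrt(859)) has degree 2 over Q, and its unique nontrivial automorphism is sqrt(859) ↦ -sqrt(859). Hence Gal(Q(sqrt(859))/Q) = Z/2Z.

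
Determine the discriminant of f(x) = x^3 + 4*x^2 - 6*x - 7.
Δ = 4933

For x^3 + a x^2 + b x + c the discriminant is Δ = 18 a b c - 4 a^3 c + a^2 b^2 - 4 b^3 - 27 c^2.
Plug a = 4, b = -6, c = -7:
  18*(4)*(-6)*(-7) - 4*(4)^3*(-7) + (4)^2*(-6)^2 - 4*(-6)^3 - 27*(-7)^2
  = 3024 + (1792) + 576 + (864) + (-1323)
  = 4933.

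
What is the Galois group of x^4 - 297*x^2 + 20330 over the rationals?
Gal(K/Q) = V_4 (Klein four-group, Z/2Z × Z/2Z)

f factors as (x^2 - 190)(x^2 - 107), so the splitting field is K = Q(sqrt(190), sqrt(107)). The elements 190, 107, 20330 are all non-squares in Q, so sqrt(190) and sqrt(107) generate independent quadratic extensions. Thus [K:Q] = 4 and Gal(K/Q) is generated by the two order-2 automorphisms sqrt(190) ↦ -sqrt(190) and sqrt(107) ↦ -sqrt(107), giving V_4.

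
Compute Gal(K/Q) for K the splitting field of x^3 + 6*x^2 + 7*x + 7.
Gal(K/Q) = S_3 (symmetric group of order 6)

Compute the discriminant of x^3 + (6)*x^2 + (7)*x + (7): Δ = -1687. Since Δ is not a rational square, the Galois group is not contained in A_3; it must be the full S_3 (irreducibility of the cubic rules out anything smaller).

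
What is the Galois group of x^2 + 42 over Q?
Gal(K/Q) = Z/2Z (cyclic of order 2)

x^2 + 42 is irreducible over Q since -42 is not a rational square. The splitting field Q(sqrt(-42)) has degree 2 over Q, and its unique nontrivial automorphism is sqrt(-42) ↦ -sqrt(-42). Hence Gal(Q(sqrt(-42))/Q) = Z/2Z.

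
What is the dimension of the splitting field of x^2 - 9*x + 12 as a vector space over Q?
[K:Q] = 2

The discriminant of x^2 + (-9)*x + (12) is b^2 - 4c = 81 - (48) = 33. Since 33 is not a perfect square in Q, the polynomial is irreducible over Q. Its two roots generate a degree-2 extension, so [K:Q] = 2.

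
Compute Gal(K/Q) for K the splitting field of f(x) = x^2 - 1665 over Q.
Gal(K/Q) = Z/2Z (cyclic of order 2)

x^2 - 1665 is irreducible over Q since 1665 is not a rational square. The splitting field Q(sqrt(1665)) has degree 2 over Q, and its unique nontrivial automorphism is sqrt(1665) ↦ -sqrt(1665). Hence Gal(Q(sqrt(1665))/Q) = Z/2Z.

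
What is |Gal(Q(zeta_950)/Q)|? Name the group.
|Gal(Q(zeta_950)/Q)| = phi(950) = 360; group ≅ (Z/950Z)^* ≅ Z/18Z × Z/20Z

The n-th cyclotomic polynomial Φ_950(x) is the minimal polynomial of zeta_950 over Q and has degree phi(950) = 360. So Q(zeta_950) is a degree-360 Galois extension with Galois group (Z/950Z)^*. By CRT, (Z/950Z)^* ≅ (Z/2Z)^* × (Z/25Z)^* × (Z/19Z)^*. Each prime-power unit group is (Z/2Z)^* ≅ trivial group (order 1); (Z/25Z)^* ≅ Z/20Z; (Z/19Z)^* ≅ Z/18Z. Hence Gal(Q(zeta_950)/Q) ≅ Z/18Z × Z/20Z.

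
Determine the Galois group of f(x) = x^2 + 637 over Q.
Gal(K/Q) = Z/2Z (cyclic of order 2)

x^2 + 637 is irreducible over Q since -637 is not a rational square. The splitting field Q(sqrt(-637)) has degree 2 over Q, and its unique nontrivial automorphism is sqrt(-637) ↦ -sqrt(-637). Hence Gal(Q(sqrt(-637))/Q) = Z/2Z.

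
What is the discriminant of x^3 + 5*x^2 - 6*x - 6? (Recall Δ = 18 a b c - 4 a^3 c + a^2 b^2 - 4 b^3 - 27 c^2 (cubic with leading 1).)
Δ = 7032

For x^3 + a x^2 + b x + c the discriminant is Δ = 18 a b c - 4 a^3 c + a^2 b^2 - 4 b^3 - 27 c^2.
Plug a = 5, b = -6, c = -6:
  18*(5)*(-6)*(-6) - 4*(5)^3*(-6) + (5)^2*(-6)^2 - 4*(-6)^3 - 27*(-6)^2
  = 3240 + (3000) + 900 + (864) + (-972)
  = 7032.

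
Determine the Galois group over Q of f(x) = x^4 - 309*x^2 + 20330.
Gal(K/Q) = V_4 (Klein four-group, Z/2Z × Z/2Z)

f factors as (x^2 - 214)(x^2 - 95), so the splitting field is K = Q(sqrt(214), sqrt(95)). The elements 214, 95, 20330 are all non-squares in Q, so sqrt(214) and sqrt(95) generate independent quadratic extensions. Thus [K:Q] = 4 and Gal(K/Q) is generated by the two order-2 automorphisms sqrt(214) ↦ -sqrt(214) and sqrt(95) ↦ -sqrt(95), giving V_4.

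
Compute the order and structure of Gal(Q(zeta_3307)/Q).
|Gal(Q(zeta_3307)/Q)| = phi(3307) = 3306; group ≅ (Z/3307Z)^* ≅ Z/3306Z

The n-th cyclotomic polynomial Φ_3307(x) is the minimal polynomial of zeta_3307 over Q and has degree phi(3307) = 3306. So Q(zeta_3307) is a degree-3306 Galois extension with Galois group (Z/3307Z)^*. (Z/3307Z)^* is cyclic since 3307 is an odd prime power (or 4). Hence Gal(Q(zeta_3307)/Q) ≅ Z/3306Z.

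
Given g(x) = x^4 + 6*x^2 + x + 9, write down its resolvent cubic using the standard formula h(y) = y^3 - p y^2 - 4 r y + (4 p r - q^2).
h(y) = y^3 - 6*y^2 - 36*y + 215

Identify coefficients: p = 6, q = 1, r = 9.
Plug into h(y) = y^3 - p y^2 - 4 r y + (4 p r - q^2):
  h(y) = y^3 - (6) y^2 - 4*(9) y + (4*(6)*(9) - (1)^2)
       = y^3 + (-6) y^2 + (-36) y + (215).
Simplifying: h(y) = y^3 - 6*y^2 - 36*y + 215.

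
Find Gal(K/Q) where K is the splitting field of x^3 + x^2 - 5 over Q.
Gal(K/Q) = S_3 (symmetric group of order 6)

Compute the discriminant of x^3 + (1)*x^2 + (0)*x + (-5): Δ = -655. Since Δ is not a rational square, the Galois group is not contained in A_3; it must be the full S_3 (irreducibility of the cubic rules out anything smaller).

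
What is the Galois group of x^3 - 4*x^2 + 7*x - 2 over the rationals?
Gal(K/Q) = S_3 (symmetric group of order 6)

Compute the discriminant of x^3 + (-4)*x^2 + (7)*x + (-2): Δ = -200. Since Δ is not a rational square, the Galois group is not contained in A_3; it must be the full S_3 (irreducibility of the cubic rules out anything smaller).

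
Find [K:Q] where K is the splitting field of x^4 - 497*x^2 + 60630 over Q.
[K:Q] = 4

f factors as (x^2 - 215)(x^2 - 282); the splitting field is K = Q(sqrt(215), sqrt(282)). Since 215, 282, and 60630 are all non-squares in Q, the three subfields Q(sqrt(215)), Q(sqrt(282)), Q(sqrt(60630)) are distinct degree-2 extensions, so [K:Q] = 4 (Klein four Galois group).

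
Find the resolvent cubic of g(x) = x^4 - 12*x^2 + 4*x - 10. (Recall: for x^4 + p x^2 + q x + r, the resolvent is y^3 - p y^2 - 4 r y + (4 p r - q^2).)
h(y) = y^3 + 12*y^2 + 40*y + 464

Identify coefficients: p = -12, q = 4, r = -10.
Plug into h(y) = y^3 - p y^2 - 4 r y + (4 p r - q^2):
  h(y) = y^3 - (-12) y^2 - 4*(-10) y + (4*(-12)*(-10) - (4)^2)
       = y^3 + (12) y^2 + (40) y + (464).
Simplifying: h(y) = y^3 + 12*y^2 + 40*y + 464.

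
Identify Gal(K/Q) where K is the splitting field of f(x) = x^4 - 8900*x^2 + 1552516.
Gal(K/Q) = Z/2Z (cyclic of order 2)

f factors as (x^2 - 178)(x^2 - 8722), so the splitting field is K = Q(sqrt(178), sqrt(8722)). The squarefree part of 178 is 178 and the squarefree part of 8722 is also 178, so sqrt(178) and sqrt(8722) are both rational multiples of sqrt(178). Hence Q(sqrt(178)) = Q(sqrt(8722)) = Q(sqrt(178)), and the splitting field collapses to a single degree-2 extension with Galois group Z/2Z.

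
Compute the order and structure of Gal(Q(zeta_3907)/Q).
|Gal(Q(zeta_3907)/Q)| = phi(3907) = 3906; group ≅ (Z/3907Z)^* ≅ Z/3906Z

The n-th cyclotomic polynomial Φ_3907(x) is the minimal polynomial of zeta_3907 over Q and has degree phi(3907) = 3906. So Q(zeta_3907) is a degree-3906 Galois extension with Galois group (Z/3907Z)^*. (Z/3907Z)^* is cyclic since 3907 is an odd prime power (or 4). Hence Gal(Q(zeta_3907)/Q) ≅ Z/3906Z.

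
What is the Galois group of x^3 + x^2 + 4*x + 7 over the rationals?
Gal(K/Q) = S_3 (symmetric group of order 6)

Compute the discriminant of x^3 + (1)*x^2 + (4)*x + (7): Δ = -1087. Since Δ is not a rational square, the Galois group is not contained in A_3; it must be the full S_3 (irreducibility of the cubic rules out anything smaller).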